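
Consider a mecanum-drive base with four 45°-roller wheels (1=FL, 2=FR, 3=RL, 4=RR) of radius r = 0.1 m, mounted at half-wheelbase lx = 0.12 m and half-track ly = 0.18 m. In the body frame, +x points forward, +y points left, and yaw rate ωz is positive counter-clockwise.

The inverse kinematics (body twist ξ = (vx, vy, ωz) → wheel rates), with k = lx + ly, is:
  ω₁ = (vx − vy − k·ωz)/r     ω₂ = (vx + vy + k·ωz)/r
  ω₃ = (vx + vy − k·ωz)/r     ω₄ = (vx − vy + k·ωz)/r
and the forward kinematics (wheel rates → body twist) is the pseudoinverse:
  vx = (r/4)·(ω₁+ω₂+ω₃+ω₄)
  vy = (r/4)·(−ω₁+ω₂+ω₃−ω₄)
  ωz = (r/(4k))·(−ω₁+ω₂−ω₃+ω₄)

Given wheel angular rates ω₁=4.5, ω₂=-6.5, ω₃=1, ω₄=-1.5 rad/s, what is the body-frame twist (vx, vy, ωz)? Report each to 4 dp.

(-0.0625, -0.2125, -1.1250)

k = lx + ly = 0.12 + 0.18 = 0.3000
ω₁+ω₂+ω₃+ω₄ = -2.5000  →  vx = (0.1/4)·-2.5000 = -0.0625
−ω₁+ω₂+ω₃−ω₄ = -8.5000  →  vy = (0.1/4)·-8.5000 = -0.2125
−ω₁+ω₂−ω₃+ω₄ = -13.5000  →  ωz = (0.1/1.2000)·-13.5000 = -1.1250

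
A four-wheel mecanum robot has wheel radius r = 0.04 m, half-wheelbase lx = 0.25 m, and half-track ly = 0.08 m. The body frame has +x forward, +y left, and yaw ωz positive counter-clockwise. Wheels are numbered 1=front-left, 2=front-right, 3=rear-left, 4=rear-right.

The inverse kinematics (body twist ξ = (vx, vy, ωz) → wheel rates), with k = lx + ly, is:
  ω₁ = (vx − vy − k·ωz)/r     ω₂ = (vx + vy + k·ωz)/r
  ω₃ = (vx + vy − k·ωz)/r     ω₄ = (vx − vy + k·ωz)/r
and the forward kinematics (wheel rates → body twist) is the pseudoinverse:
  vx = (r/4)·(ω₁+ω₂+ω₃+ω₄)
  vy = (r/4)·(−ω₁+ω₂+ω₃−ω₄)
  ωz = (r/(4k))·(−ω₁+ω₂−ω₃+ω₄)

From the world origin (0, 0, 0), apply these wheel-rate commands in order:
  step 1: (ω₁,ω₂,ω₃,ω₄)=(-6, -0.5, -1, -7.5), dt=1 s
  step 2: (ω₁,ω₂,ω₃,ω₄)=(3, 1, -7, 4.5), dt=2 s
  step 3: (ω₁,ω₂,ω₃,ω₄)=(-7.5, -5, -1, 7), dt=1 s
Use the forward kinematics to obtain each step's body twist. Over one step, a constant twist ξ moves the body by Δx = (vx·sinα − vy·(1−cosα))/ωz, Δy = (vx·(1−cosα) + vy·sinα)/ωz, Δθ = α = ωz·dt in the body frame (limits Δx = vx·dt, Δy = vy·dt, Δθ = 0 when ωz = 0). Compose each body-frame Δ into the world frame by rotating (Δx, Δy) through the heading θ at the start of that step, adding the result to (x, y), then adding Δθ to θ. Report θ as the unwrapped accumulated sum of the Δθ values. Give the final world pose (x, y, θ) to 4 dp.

(-0.0656, -0.2114, 0.8636)

step 1: ξ=(vx,vy,ωz)=(-0.1500, 0.1200, -0.0303), dt=1.0 → body Δ=(-0.1482, 0.1223, -0.0303) → world pose (-0.1482, 0.1223, -0.0303)
step 2: ξ=(vx,vy,ωz)=(0.0150, -0.1350, 0.2879), dt=2.0 → body Δ=(0.1040, -0.2469, 0.5758) → world pose (-0.0517, -0.1277, 0.5455)
step 3: ξ=(vx,vy,ωz)=(-0.0650, -0.0550, 0.3182), dt=1.0 → body Δ=(-0.0552, -0.0643, 0.3182) → world pose (-0.0656, -0.2114, 0.8636)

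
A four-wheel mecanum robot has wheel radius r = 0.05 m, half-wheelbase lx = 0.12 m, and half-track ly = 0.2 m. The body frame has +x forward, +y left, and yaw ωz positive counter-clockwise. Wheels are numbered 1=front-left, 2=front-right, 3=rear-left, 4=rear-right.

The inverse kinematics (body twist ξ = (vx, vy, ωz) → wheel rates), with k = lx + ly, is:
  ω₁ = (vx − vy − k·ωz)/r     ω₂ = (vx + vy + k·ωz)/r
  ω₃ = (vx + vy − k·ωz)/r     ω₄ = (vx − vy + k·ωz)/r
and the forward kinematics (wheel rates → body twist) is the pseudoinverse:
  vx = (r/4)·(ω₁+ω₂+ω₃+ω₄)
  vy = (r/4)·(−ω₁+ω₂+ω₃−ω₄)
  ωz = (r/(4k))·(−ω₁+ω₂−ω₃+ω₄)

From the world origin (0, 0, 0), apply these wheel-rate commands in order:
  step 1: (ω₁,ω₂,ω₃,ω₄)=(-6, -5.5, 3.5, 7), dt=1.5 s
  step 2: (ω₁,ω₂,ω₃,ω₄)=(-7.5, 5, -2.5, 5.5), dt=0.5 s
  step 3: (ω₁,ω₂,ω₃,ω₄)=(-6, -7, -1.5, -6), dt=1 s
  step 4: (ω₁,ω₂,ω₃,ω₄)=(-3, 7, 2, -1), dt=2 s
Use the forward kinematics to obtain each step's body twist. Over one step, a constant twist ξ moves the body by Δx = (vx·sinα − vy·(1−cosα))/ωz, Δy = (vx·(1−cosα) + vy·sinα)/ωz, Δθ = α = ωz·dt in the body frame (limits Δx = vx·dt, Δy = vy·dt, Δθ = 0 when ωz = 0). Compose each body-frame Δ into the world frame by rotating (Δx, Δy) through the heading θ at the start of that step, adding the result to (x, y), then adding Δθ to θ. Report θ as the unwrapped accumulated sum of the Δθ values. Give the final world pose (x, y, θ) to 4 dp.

step 1: ξ=(vx,vy,ωz)=(-0.0125, -0.0375, 0.1562), dt=1.5 → body Δ=(-0.0120, -0.0579, 0.2344) → world pose (-0.0120, -0.0579, 0.2344)
step 2: ξ=(vx,vy,ωz)=(0.0063, 0.0562, 0.8008), dt=0.5 → body Δ=(-0.0025, 0.0280, 0.4004) → world pose (-0.0210, -0.0313, 0.6348)
step 3: ξ=(vx,vy,ωz)=(-0.2563, 0.0438, -0.2148), dt=1.0 → body Δ=(-0.2496, 0.0708, -0.2148) → world pose (-0.2640, -0.1222, 0.4199)
step 4: ξ=(vx,vy,ωz)=(0.0625, 0.1625, 0.2734), dt=2.0 → body Δ=(0.0322, 0.3424, 0.5469) → world pose (-0.3741, 0.2035, 0.9668)

(-0.3741, 0.2035, 0.9668)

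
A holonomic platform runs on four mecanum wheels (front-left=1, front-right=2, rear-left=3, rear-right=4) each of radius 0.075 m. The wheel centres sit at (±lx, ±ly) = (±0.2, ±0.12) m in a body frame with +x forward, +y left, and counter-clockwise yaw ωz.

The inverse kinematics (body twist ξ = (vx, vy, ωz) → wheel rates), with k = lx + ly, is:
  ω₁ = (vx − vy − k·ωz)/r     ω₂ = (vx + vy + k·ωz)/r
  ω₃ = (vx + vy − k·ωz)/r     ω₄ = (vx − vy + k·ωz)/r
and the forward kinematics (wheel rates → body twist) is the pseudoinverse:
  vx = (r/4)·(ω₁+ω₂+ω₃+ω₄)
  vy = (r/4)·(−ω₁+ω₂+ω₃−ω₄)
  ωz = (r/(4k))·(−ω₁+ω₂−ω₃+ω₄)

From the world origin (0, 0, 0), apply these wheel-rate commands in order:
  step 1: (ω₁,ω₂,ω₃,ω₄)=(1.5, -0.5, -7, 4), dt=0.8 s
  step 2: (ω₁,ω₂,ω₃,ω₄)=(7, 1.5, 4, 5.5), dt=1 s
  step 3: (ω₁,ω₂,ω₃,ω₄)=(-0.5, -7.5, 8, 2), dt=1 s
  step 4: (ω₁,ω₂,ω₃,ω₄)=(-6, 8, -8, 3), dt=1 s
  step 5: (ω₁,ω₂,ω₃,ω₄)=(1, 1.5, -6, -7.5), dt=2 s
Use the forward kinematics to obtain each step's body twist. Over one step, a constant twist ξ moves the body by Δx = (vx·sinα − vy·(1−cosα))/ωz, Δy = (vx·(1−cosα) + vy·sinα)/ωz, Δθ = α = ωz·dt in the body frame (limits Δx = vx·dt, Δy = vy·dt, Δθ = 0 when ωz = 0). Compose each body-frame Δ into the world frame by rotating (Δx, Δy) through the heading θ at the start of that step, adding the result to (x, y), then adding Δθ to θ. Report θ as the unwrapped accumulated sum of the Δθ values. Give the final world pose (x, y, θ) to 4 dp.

step 1: ξ=(vx,vy,ωz)=(-0.0375, -0.2437, 0.5273), dt=0.8 → body Δ=(0.0114, -0.1955, 0.4219) → world pose (0.0114, -0.1955, 0.4219)
step 2: ξ=(vx,vy,ωz)=(0.3375, -0.1313, -0.2344), dt=1.0 → body Δ=(0.3191, -0.1694, -0.2344) → world pose (0.3719, -0.2194, 0.1875)
step 3: ξ=(vx,vy,ωz)=(0.0375, -0.0188, -0.7617), dt=1.0 → body Δ=(0.0272, -0.0306, -0.7617) → world pose (0.4043, -0.2444, -0.5742)
step 4: ξ=(vx,vy,ωz)=(-0.0562, 0.0562, 1.4648), dt=1.0 → body Δ=(-0.0725, 0.0038, 1.4648) → world pose (0.3455, -0.2018, 0.8906)
step 5: ξ=(vx,vy,ωz)=(-0.2062, 0.0375, -0.0586), dt=2.0 → body Δ=(-0.4072, 0.0990, -0.1172) → world pose (0.0125, -0.4561, 0.7734)

(0.0125, -0.4561, 0.7734)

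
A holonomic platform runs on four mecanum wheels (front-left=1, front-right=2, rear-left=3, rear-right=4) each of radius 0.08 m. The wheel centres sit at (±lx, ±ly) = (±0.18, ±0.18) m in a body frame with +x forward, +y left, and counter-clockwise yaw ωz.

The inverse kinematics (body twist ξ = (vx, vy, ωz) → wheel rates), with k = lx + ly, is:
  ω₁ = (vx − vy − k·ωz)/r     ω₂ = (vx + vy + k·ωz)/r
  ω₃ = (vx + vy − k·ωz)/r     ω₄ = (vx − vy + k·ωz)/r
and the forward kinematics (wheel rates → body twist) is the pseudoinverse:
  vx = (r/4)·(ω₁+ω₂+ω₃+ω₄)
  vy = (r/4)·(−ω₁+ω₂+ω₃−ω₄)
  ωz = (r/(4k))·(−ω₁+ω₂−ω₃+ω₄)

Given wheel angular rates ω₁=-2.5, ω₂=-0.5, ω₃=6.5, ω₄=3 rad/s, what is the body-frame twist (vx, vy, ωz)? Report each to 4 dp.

(0.1300, 0.1100, -0.0833)

k = lx + ly = 0.18 + 0.18 = 0.3600
ω₁+ω₂+ω₃+ω₄ = 6.5000  →  vx = (0.08/4)·6.5000 = 0.1300
−ω₁+ω₂+ω₃−ω₄ = 5.5000  →  vy = (0.08/4)·5.5000 = 0.1100
−ω₁+ω₂−ω₃+ω₄ = -1.5000  →  ωz = (0.08/1.4400)·-1.5000 = -0.0833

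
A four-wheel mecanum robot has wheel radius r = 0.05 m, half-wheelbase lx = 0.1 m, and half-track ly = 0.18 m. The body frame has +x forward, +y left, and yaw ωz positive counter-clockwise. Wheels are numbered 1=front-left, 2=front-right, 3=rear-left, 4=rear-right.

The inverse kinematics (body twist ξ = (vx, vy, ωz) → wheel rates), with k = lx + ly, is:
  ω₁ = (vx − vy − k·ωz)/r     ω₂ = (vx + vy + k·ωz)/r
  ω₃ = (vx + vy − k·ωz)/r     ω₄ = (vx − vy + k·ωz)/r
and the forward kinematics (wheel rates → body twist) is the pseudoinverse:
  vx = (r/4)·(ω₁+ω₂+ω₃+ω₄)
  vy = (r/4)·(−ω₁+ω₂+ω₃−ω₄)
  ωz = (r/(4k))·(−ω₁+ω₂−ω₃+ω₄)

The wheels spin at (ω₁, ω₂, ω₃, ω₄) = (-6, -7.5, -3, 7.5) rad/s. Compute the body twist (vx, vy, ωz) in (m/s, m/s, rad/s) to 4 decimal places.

(-0.1125, -0.1500, 0.4018)

k = lx + ly = 0.1 + 0.18 = 0.2800
ω₁+ω₂+ω₃+ω₄ = -9.0000  →  vx = (0.05/4)·-9.0000 = -0.1125
−ω₁+ω₂+ω₃−ω₄ = -12.0000  →  vy = (0.05/4)·-12.0000 = -0.1500
−ω₁+ω₂−ω₃+ω₄ = 9.0000  →  ωz = (0.05/1.1200)·9.0000 = 0.4018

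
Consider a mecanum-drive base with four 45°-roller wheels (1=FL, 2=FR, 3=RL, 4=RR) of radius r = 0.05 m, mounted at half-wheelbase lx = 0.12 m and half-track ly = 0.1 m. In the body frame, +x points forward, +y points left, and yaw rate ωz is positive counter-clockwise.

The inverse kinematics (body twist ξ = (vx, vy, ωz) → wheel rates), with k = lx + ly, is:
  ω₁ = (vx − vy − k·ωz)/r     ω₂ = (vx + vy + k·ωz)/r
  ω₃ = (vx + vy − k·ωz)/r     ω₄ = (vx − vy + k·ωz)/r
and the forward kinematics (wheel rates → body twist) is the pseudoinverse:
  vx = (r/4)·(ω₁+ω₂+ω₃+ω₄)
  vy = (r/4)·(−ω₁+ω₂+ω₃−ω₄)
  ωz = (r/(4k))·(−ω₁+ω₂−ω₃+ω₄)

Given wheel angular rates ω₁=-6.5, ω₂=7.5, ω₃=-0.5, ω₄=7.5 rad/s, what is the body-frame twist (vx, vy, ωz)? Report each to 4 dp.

(0.1000, 0.0750, 1.2500)

k = lx + ly = 0.12 + 0.1 = 0.2200
ω₁+ω₂+ω₃+ω₄ = 8.0000  →  vx = (0.05/4)·8.0000 = 0.1000
−ω₁+ω₂+ω₃−ω₄ = 6.0000  →  vy = (0.05/4)·6.0000 = 0.0750
−ω₁+ω₂−ω₃+ω₄ = 22.0000  →  ωz = (0.05/0.8800)·22.0000 = 1.2500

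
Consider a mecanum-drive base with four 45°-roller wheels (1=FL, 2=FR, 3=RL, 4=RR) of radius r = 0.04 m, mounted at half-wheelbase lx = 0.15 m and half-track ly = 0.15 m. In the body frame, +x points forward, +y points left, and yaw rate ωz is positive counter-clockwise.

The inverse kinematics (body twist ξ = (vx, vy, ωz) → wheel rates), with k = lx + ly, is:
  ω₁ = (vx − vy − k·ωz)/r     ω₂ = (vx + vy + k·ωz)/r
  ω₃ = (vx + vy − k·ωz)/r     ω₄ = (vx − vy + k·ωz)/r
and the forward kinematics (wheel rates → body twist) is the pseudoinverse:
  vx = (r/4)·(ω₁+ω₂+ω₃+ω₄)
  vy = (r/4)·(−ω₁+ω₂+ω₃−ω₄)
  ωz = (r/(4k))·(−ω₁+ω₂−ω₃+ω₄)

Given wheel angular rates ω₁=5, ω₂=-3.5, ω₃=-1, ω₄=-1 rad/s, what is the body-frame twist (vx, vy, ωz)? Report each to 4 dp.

k = lx + ly = 0.15 + 0.15 = 0.3000
ω₁+ω₂+ω₃+ω₄ = -0.5000  →  vx = (0.04/4)·-0.5000 = -0.0050
−ω₁+ω₂+ω₃−ω₄ = -8.5000  →  vy = (0.04/4)·-8.5000 = -0.0850
−ω₁+ω₂−ω₃+ω₄ = -8.5000  →  ωz = (0.04/1.2000)·-8.5000 = -0.2833

(-0.0050, -0.0850, -0.2833)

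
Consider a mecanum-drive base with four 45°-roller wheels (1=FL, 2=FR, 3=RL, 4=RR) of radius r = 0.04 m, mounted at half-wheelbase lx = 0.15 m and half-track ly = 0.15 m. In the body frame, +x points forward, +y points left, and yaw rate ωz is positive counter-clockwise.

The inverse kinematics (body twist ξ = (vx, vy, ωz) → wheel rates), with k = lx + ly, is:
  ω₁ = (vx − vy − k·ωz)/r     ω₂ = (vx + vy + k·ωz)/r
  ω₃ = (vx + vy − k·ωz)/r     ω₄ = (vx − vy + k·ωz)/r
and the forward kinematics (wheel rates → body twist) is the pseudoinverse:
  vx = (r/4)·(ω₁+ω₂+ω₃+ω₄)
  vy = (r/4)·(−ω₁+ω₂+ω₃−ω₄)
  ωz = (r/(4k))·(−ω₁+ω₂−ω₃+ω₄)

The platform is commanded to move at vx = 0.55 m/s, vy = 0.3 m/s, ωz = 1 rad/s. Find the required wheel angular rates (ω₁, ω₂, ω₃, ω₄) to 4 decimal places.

k = lx + ly = 0.15 + 0.15 = 0.3000;  k·ωz = 0.3000·1 = 0.3000
ω₁ (FL) = (vx − vy − k·ωz)/r = -0.0500/0.04 = -1.2500
ω₂ (FR) = (vx + vy + k·ωz)/r = 1.1500/0.04 = 28.7500
ω₃ (RL) = (vx + vy − k·ωz)/r = 0.5500/0.04 = 13.7500
ω₄ (RR) = (vx − vy + k·ωz)/r = 0.5500/0.04 = 13.7500

(-1.2500, 28.7500, 13.7500, 13.7500)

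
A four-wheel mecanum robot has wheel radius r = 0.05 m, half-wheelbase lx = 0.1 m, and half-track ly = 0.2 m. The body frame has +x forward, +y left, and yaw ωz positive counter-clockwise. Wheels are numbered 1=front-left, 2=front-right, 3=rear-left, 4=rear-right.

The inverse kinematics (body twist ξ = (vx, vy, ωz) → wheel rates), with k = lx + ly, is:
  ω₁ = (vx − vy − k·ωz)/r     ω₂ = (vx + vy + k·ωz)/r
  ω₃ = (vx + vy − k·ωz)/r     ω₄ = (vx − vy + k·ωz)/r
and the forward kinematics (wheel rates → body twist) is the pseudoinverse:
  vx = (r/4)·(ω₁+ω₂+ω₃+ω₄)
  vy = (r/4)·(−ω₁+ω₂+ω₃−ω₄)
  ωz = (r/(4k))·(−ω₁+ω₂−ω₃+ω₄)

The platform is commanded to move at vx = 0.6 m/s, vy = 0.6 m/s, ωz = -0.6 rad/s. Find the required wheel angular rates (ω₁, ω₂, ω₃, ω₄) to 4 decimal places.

k = lx + ly = 0.1 + 0.2 = 0.3000;  k·ωz = 0.3000·-0.6 = -0.1800
ω₁ (FL) = (vx − vy − k·ωz)/r = 0.1800/0.05 = 3.6000
ω₂ (FR) = (vx + vy + k·ωz)/r = 1.0200/0.05 = 20.4000
ω₃ (RL) = (vx + vy − k·ωz)/r = 1.3800/0.05 = 27.6000
ω₄ (RR) = (vx − vy + k·ωz)/r = -0.1800/0.05 = -3.6000

(3.6000, 20.4000, 27.6000, -3.6000)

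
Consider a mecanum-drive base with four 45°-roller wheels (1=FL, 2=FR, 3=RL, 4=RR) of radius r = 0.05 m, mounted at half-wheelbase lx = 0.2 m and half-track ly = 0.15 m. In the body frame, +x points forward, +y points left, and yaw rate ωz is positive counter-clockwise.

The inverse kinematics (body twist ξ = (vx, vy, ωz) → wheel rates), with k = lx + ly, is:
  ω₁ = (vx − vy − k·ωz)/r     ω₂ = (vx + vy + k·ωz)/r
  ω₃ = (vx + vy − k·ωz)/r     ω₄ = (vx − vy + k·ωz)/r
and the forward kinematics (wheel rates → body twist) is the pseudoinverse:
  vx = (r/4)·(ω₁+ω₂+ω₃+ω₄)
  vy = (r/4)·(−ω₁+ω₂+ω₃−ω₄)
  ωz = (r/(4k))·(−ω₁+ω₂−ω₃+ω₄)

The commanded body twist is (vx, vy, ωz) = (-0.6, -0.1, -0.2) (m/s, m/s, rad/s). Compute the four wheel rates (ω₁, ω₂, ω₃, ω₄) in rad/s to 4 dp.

(-8.6000, -15.4000, -12.6000, -11.4000)

k = lx + ly = 0.2 + 0.15 = 0.3500;  k·ωz = 0.3500·-0.2 = -0.0700
ω₁ (FL) = (vx − vy − k·ωz)/r = -0.4300/0.05 = -8.6000
ω₂ (FR) = (vx + vy + k·ωz)/r = -0.7700/0.05 = -15.4000
ω₃ (RL) = (vx + vy − k·ωz)/r = -0.6300/0.05 = -12.6000
ω₄ (RR) = (vx − vy + k·ωz)/r = -0.5700/0.05 = -11.4000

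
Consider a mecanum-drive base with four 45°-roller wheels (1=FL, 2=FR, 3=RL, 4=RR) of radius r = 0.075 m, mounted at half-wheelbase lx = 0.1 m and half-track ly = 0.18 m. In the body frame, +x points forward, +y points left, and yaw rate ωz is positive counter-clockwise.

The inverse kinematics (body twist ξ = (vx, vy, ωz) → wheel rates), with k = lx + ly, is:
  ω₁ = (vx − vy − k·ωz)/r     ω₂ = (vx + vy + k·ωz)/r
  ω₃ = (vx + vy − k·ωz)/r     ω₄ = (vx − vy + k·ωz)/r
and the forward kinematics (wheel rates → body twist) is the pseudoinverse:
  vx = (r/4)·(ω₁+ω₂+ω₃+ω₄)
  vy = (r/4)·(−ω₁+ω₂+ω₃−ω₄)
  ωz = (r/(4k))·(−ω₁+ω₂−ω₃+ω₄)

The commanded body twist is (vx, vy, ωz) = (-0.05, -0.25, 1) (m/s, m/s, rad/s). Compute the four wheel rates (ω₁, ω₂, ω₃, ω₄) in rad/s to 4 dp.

k = lx + ly = 0.1 + 0.18 = 0.2800;  k·ωz = 0.2800·1 = 0.2800
ω₁ (FL) = (vx − vy − k·ωz)/r = -0.0800/0.075 = -1.0667
ω₂ (FR) = (vx + vy + k·ωz)/r = -0.0200/0.075 = -0.2667
ω₃ (RL) = (vx + vy − k·ωz)/r = -0.5800/0.075 = -7.7333
ω₄ (RR) = (vx − vy + k·ωz)/r = 0.4800/0.075 = 6.4000

(-1.0667, -0.2667, -7.7333, 6.4000)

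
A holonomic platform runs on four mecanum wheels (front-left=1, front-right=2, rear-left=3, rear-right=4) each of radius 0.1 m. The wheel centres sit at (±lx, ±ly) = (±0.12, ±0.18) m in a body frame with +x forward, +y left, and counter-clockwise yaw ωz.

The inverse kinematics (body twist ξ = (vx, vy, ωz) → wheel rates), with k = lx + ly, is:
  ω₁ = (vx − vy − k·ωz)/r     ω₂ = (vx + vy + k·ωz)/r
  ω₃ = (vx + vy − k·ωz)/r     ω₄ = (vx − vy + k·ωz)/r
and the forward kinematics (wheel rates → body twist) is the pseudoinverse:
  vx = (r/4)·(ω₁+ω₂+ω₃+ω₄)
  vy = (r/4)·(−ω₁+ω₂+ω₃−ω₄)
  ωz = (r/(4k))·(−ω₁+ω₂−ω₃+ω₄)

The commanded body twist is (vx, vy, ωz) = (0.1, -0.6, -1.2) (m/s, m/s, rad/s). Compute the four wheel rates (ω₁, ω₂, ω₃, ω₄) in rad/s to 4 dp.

k = lx + ly = 0.12 + 0.18 = 0.3000;  k·ωz = 0.3000·-1.2 = -0.3600
ω₁ (FL) = (vx − vy − k·ωz)/r = 1.0600/0.1 = 10.6000
ω₂ (FR) = (vx + vy + k·ωz)/r = -0.8600/0.1 = -8.6000
ω₃ (RL) = (vx + vy − k·ωz)/r = -0.1400/0.1 = -1.4000
ω₄ (RR) = (vx − vy + k·ωz)/r = 0.3400/0.1 = 3.4000

(10.6000, -8.6000, -1.4000, 3.4000)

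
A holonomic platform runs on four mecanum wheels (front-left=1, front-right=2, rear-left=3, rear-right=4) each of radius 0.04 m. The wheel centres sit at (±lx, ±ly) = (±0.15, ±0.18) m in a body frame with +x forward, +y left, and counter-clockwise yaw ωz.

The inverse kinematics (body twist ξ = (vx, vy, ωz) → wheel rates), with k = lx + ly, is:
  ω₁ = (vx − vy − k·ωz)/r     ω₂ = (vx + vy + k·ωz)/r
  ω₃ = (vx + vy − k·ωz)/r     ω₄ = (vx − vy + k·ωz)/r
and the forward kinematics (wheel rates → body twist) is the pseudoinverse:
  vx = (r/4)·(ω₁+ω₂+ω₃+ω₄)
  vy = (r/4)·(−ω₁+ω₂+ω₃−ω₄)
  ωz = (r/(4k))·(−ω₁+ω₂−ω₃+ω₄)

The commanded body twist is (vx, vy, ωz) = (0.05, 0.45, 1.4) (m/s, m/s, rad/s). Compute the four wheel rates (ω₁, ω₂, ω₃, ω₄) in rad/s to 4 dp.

k = lx + ly = 0.15 + 0.18 = 0.3300;  k·ωz = 0.3300·1.4 = 0.4620
ω₁ (FL) = (vx − vy − k·ωz)/r = -0.8620/0.04 = -21.5500
ω₂ (FR) = (vx + vy + k·ωz)/r = 0.9620/0.04 = 24.0500
ω₃ (RL) = (vx + vy − k·ωz)/r = 0.0380/0.04 = 0.9500
ω₄ (RR) = (vx − vy + k·ωz)/r = 0.0620/0.04 = 1.5500

(-21.5500, 24.0500, 0.9500, 1.5500)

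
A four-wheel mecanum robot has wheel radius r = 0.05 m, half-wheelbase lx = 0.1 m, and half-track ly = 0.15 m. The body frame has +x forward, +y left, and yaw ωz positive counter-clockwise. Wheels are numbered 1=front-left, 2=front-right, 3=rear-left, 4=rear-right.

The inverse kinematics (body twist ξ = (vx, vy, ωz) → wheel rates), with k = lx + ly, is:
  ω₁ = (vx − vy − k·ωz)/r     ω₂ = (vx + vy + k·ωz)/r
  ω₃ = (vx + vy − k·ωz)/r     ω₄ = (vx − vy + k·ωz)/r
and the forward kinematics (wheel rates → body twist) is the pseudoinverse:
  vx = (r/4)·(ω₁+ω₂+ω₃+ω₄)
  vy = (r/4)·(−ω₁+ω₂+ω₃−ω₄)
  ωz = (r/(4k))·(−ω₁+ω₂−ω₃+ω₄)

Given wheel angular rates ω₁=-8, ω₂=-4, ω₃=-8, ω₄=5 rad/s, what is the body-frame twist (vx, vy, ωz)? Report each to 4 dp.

k = lx + ly = 0.1 + 0.15 = 0.2500
ω₁+ω₂+ω₃+ω₄ = -15.0000  →  vx = (0.05/4)·-15.0000 = -0.1875
−ω₁+ω₂+ω₃−ω₄ = -9.0000  →  vy = (0.05/4)·-9.0000 = -0.1125
−ω₁+ω₂−ω₃+ω₄ = 17.0000  →  ωz = (0.05/1.0000)·17.0000 = 0.8500

(-0.1875, -0.1125, 0.8500)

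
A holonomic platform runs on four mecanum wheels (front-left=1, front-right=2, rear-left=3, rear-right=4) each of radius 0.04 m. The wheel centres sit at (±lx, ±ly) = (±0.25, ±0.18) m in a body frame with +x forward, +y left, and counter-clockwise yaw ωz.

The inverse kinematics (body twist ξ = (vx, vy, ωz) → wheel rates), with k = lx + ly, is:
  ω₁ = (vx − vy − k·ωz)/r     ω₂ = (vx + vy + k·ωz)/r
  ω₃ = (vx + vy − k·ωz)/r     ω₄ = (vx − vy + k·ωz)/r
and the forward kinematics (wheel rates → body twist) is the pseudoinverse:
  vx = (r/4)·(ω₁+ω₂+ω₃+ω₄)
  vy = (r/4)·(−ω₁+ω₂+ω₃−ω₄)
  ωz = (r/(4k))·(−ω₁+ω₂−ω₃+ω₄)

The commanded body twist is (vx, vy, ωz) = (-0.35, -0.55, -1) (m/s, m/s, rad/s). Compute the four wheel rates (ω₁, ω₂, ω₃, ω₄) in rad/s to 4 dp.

(15.7500, -33.2500, -11.7500, -5.7500)

k = lx + ly = 0.25 + 0.18 = 0.4300;  k·ωz = 0.4300·-1 = -0.4300
ω₁ (FL) = (vx − vy − k·ωz)/r = 0.6300/0.04 = 15.7500
ω₂ (FR) = (vx + vy + k·ωz)/r = -1.3300/0.04 = -33.2500
ω₃ (RL) = (vx + vy − k·ωz)/r = -0.4700/0.04 = -11.7500
ω₄ (RR) = (vx − vy + k·ωz)/r = -0.2300/0.04 = -5.7500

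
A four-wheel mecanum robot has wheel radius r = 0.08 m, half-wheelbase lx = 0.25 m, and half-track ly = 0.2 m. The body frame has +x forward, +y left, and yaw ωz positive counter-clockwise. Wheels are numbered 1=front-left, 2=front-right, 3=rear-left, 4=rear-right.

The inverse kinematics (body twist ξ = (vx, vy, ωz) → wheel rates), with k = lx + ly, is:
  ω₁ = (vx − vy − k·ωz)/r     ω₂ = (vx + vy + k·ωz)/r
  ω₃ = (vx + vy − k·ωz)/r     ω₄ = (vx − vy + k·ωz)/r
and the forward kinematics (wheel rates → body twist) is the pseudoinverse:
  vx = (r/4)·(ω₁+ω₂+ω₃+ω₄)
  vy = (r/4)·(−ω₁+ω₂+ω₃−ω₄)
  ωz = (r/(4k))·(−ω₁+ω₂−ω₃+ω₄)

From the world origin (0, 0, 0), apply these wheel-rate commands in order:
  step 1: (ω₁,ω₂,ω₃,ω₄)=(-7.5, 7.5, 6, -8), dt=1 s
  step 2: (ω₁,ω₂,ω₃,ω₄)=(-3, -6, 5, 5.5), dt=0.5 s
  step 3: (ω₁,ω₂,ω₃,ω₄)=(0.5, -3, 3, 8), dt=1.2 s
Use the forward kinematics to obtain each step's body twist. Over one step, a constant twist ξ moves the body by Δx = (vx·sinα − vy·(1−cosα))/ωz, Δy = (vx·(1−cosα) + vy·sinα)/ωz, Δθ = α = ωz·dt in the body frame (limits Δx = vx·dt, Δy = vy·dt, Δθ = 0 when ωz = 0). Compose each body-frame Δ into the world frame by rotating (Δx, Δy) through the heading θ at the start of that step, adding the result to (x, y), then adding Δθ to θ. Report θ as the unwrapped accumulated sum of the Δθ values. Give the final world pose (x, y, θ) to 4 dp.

step 1: ξ=(vx,vy,ωz)=(-0.0400, 0.5800, 0.0444), dt=1.0 → body Δ=(-0.0529, 0.5789, 0.0444) → world pose (-0.0529, 0.5789, 0.0444)
step 2: ξ=(vx,vy,ωz)=(0.0300, -0.0700, -0.1111), dt=0.5 → body Δ=(0.0140, -0.0354, -0.0556) → world pose (-0.0373, 0.5442, -0.0111)
step 3: ξ=(vx,vy,ωz)=(0.1700, -0.1700, 0.0667), dt=1.2 → body Δ=(0.2119, -0.1956, 0.0800) → world pose (0.1725, 0.3462, 0.0689)

(0.1725, 0.3462, 0.0689)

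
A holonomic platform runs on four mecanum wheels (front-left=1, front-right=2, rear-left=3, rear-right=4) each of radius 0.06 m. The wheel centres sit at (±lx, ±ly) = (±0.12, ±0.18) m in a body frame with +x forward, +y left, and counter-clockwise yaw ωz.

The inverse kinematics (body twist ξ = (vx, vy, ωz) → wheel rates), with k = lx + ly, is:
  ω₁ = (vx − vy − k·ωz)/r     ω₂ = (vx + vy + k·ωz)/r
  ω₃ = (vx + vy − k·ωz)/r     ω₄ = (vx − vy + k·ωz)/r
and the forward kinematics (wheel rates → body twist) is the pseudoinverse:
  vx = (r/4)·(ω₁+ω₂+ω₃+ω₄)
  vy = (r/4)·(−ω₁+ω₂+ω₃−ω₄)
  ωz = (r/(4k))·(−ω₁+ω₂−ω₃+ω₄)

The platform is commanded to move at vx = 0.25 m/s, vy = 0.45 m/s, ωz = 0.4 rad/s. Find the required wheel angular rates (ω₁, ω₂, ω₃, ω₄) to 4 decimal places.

k = lx + ly = 0.12 + 0.18 = 0.3000;  k·ωz = 0.3000·0.4 = 0.1200
ω₁ (FL) = (vx − vy − k·ωz)/r = -0.3200/0.06 = -5.3333
ω₂ (FR) = (vx + vy + k·ωz)/r = 0.8200/0.06 = 13.6667
ω₃ (RL) = (vx + vy − k·ωz)/r = 0.5800/0.06 = 9.6667
ω₄ (RR) = (vx − vy + k·ωz)/r = -0.0800/0.06 = -1.3333

(-5.3333, 13.6667, 9.6667, -1.3333)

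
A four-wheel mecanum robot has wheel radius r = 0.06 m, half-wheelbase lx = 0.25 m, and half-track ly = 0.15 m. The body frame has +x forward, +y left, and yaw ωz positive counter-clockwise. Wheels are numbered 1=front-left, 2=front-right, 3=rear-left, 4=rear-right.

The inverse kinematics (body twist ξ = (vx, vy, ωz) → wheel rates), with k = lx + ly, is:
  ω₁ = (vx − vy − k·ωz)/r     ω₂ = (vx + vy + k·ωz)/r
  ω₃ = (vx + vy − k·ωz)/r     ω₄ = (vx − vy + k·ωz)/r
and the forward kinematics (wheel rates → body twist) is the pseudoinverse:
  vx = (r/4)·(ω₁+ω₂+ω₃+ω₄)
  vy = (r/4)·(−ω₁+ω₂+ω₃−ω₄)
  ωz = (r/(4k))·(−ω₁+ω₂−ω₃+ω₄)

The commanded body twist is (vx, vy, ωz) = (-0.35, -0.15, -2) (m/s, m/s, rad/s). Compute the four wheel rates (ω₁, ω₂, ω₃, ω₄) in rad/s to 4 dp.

(10.0000, -21.6667, 5.0000, -16.6667)

k = lx + ly = 0.25 + 0.15 = 0.4000;  k·ωz = 0.4000·-2 = -0.8000
ω₁ (FL) = (vx − vy − k·ωz)/r = 0.6000/0.06 = 10.0000
ω₂ (FR) = (vx + vy + k·ωz)/r = -1.3000/0.06 = -21.6667
ω₃ (RL) = (vx + vy − k·ωz)/r = 0.3000/0.06 = 5.0000
ω₄ (RR) = (vx − vy + k·ωz)/r = -1.0000/0.06 = -16.6667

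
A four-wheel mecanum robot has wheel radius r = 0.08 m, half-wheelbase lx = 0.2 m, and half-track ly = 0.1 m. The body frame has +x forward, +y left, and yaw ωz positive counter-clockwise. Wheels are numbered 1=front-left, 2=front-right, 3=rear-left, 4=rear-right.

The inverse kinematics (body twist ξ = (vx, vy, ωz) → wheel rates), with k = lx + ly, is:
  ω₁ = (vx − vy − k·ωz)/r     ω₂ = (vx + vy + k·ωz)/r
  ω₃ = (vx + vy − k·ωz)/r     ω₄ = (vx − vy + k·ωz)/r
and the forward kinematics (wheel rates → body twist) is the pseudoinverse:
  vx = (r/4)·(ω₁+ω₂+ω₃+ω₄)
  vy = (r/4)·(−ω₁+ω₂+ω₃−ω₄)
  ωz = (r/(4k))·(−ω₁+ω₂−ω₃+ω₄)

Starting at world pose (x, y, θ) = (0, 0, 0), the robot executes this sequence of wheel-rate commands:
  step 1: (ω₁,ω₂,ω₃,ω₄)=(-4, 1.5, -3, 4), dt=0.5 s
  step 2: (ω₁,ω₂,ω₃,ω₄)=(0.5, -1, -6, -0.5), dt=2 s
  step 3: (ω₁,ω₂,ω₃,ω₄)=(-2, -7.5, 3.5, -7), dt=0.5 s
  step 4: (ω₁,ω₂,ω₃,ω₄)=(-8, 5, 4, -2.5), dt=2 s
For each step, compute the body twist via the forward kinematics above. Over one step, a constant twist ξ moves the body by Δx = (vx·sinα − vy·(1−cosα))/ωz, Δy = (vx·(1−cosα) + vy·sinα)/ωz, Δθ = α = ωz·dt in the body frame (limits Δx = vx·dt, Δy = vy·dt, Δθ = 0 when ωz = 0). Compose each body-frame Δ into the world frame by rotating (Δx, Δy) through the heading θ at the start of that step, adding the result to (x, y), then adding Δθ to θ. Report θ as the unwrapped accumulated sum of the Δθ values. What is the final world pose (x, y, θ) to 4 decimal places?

(-0.7884, 0.0054, 1.2833)

step 1: ξ=(vx,vy,ωz)=(-0.0300, -0.0300, 0.8333), dt=0.5 → body Δ=(-0.0115, -0.0176, 0.4167) → world pose (-0.0115, -0.0176, 0.4167)
step 2: ξ=(vx,vy,ωz)=(-0.1400, -0.1400, 0.2667), dt=2.0 → body Δ=(-0.1940, -0.3398, 0.5333) → world pose (-0.0514, -0.4069, 0.9500)
step 3: ξ=(vx,vy,ωz)=(-0.2600, 0.1000, -1.0667), dt=0.5 → body Δ=(-0.1109, 0.0815, -0.5333) → world pose (-0.1822, -0.4497, 0.4167)
step 4: ξ=(vx,vy,ωz)=(-0.0300, 0.3900, 0.4333), dt=2.0 → body Δ=(-0.3701, 0.6615, 0.8667) → world pose (-0.7884, 0.0054, 1.2833)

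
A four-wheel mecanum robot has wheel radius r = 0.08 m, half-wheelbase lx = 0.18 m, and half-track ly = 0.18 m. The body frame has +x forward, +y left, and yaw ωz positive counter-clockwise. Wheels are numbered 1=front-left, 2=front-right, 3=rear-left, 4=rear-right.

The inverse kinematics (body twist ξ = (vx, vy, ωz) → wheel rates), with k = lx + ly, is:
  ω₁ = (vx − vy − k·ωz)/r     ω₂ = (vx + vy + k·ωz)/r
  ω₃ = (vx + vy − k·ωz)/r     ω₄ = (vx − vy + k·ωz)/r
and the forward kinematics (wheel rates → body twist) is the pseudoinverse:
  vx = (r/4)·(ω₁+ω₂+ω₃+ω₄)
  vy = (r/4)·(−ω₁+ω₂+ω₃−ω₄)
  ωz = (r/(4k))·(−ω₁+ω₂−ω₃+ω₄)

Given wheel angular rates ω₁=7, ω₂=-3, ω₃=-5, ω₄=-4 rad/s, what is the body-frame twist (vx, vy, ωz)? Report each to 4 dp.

k = lx + ly = 0.18 + 0.18 = 0.3600
ω₁+ω₂+ω₃+ω₄ = -5.0000  →  vx = (0.08/4)·-5.0000 = -0.1000
−ω₁+ω₂+ω₃−ω₄ = -11.0000  →  vy = (0.08/4)·-11.0000 = -0.2200
−ω₁+ω₂−ω₃+ω₄ = -9.0000  →  ωz = (0.08/1.4400)·-9.0000 = -0.5000

(-0.1000, -0.2200, -0.5000)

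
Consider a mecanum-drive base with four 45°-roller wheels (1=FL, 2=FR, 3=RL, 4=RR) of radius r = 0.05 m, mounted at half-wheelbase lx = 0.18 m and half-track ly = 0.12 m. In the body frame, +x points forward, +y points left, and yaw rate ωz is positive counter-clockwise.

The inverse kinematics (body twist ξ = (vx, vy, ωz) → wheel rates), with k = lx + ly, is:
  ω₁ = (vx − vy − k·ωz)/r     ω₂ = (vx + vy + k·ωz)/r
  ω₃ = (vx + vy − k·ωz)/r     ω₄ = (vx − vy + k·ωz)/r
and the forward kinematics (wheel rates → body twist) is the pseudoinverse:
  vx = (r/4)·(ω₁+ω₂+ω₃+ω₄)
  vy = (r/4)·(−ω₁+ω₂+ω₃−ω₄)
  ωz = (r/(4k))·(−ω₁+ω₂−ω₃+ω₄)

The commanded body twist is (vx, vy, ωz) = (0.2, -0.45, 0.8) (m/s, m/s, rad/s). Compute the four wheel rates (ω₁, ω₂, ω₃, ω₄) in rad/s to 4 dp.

k = lx + ly = 0.18 + 0.12 = 0.3000;  k·ωz = 0.3000·0.8 = 0.2400
ω₁ (FL) = (vx − vy − k·ωz)/r = 0.4100/0.05 = 8.2000
ω₂ (FR) = (vx + vy + k·ωz)/r = -0.0100/0.05 = -0.2000
ω₃ (RL) = (vx + vy − k·ωz)/r = -0.4900/0.05 = -9.8000
ω₄ (RR) = (vx − vy + k·ωz)/r = 0.8900/0.05 = 17.8000

(8.2000, -0.2000, -9.8000, 17.8000)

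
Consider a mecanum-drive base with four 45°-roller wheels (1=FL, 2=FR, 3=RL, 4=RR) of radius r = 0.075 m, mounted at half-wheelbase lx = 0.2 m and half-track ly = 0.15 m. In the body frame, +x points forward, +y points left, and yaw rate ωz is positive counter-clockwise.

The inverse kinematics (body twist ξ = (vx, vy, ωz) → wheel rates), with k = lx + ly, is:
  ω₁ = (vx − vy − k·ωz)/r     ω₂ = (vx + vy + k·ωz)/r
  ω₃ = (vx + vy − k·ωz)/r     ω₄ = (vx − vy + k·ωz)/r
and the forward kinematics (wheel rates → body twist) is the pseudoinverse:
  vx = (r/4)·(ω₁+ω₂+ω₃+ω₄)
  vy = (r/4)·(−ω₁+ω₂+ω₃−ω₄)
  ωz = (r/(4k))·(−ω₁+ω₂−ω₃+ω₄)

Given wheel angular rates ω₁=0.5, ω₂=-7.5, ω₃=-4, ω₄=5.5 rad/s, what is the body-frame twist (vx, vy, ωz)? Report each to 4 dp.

(-0.1031, -0.3281, 0.0804)

k = lx + ly = 0.2 + 0.15 = 0.3500
ω₁+ω₂+ω₃+ω₄ = -5.5000  →  vx = (0.075/4)·-5.5000 = -0.1031
−ω₁+ω₂+ω₃−ω₄ = -17.5000  →  vy = (0.075/4)·-17.5000 = -0.3281
−ω₁+ω₂−ω₃+ω₄ = 1.5000  →  ωz = (0.075/1.4000)·1.5000 = 0.0804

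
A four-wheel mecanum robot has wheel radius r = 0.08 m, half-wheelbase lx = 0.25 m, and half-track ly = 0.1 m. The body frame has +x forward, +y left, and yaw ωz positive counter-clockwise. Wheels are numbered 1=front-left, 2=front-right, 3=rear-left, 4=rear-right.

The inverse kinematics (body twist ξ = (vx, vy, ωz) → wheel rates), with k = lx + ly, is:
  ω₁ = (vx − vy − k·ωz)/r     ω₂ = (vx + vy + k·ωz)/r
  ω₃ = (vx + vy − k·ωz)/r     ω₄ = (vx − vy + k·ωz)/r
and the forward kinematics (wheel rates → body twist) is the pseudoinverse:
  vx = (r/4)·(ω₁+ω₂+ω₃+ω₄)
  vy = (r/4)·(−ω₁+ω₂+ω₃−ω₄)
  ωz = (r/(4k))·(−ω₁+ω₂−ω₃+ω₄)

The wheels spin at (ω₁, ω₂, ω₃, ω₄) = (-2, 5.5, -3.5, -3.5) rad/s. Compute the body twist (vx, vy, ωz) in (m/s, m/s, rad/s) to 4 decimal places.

k = lx + ly = 0.25 + 0.1 = 0.3500
ω₁+ω₂+ω₃+ω₄ = -3.5000  →  vx = (0.08/4)·-3.5000 = -0.0700
−ω₁+ω₂+ω₃−ω₄ = 7.5000  →  vy = (0.08/4)·7.5000 = 0.1500
−ω₁+ω₂−ω₃+ω₄ = 7.5000  →  ωz = (0.08/1.4000)·7.5000 = 0.4286

(-0.0700, 0.1500, 0.4286)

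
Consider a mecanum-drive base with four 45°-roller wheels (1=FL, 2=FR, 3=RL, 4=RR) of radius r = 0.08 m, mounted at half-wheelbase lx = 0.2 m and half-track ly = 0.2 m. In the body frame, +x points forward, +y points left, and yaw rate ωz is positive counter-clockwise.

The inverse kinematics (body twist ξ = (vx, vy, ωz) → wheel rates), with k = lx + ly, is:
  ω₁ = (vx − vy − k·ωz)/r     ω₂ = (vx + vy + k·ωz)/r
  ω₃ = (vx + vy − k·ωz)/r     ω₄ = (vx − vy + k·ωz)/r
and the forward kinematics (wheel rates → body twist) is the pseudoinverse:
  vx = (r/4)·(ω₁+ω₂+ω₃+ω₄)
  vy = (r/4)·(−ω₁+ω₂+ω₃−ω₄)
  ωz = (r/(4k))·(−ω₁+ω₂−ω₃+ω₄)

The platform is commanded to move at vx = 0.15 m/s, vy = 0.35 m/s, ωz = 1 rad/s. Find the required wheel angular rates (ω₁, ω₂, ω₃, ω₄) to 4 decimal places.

(-7.5000, 11.2500, 1.2500, 2.5000)

k = lx + ly = 0.2 + 0.2 = 0.4000;  k·ωz = 0.4000·1 = 0.4000
ω₁ (FL) = (vx − vy − k·ωz)/r = -0.6000/0.08 = -7.5000
ω₂ (FR) = (vx + vy + k·ωz)/r = 0.9000/0.08 = 11.2500
ω₃ (RL) = (vx + vy − k·ωz)/r = 0.1000/0.08 = 1.2500
ω₄ (RR) = (vx − vy + k·ωz)/r = 0.2000/0.08 = 2.5000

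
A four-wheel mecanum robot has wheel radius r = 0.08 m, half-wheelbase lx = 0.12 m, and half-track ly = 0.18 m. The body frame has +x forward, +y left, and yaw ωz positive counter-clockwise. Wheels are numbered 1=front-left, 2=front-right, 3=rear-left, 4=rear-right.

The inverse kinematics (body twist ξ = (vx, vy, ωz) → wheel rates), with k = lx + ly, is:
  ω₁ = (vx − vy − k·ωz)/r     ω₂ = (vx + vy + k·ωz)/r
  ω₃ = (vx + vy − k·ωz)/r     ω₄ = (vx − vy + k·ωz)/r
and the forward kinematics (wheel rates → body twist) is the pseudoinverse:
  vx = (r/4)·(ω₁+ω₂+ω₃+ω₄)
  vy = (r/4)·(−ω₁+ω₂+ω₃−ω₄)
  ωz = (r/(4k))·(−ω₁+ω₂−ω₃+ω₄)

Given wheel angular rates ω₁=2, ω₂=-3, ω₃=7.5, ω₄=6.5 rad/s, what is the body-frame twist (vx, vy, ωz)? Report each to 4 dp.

(0.2600, -0.0800, -0.4000)

k = lx + ly = 0.12 + 0.18 = 0.3000
ω₁+ω₂+ω₃+ω₄ = 13.0000  →  vx = (0.08/4)·13.0000 = 0.2600
−ω₁+ω₂+ω₃−ω₄ = -4.0000  →  vy = (0.08/4)·-4.0000 = -0.0800
−ω₁+ω₂−ω₃+ω₄ = -6.0000  →  ωz = (0.08/1.2000)·-6.0000 = -0.4000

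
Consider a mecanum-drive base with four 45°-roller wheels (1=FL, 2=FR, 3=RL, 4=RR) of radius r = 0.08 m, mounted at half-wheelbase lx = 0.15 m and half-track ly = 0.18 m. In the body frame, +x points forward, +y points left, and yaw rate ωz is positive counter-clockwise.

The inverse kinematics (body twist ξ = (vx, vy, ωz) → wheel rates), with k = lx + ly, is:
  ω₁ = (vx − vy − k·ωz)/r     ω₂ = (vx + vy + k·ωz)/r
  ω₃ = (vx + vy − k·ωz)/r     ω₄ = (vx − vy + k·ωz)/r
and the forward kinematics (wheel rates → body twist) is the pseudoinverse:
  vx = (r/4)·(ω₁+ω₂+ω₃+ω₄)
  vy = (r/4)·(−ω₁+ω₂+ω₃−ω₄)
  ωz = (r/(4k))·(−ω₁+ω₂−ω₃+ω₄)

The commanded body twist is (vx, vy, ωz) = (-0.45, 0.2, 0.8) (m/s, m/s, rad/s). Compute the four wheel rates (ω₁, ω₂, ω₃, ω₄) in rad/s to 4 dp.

k = lx + ly = 0.15 + 0.18 = 0.3300;  k·ωz = 0.3300·0.8 = 0.2640
ω₁ (FL) = (vx − vy − k·ωz)/r = -0.9140/0.08 = -11.4250
ω₂ (FR) = (vx + vy + k·ωz)/r = 0.0140/0.08 = 0.1750
ω₃ (RL) = (vx + vy − k·ωz)/r = -0.5140/0.08 = -6.4250
ω₄ (RR) = (vx − vy + k·ωz)/r = -0.3860/0.08 = -4.8250

(-11.4250, 0.1750, -6.4250, -4.8250)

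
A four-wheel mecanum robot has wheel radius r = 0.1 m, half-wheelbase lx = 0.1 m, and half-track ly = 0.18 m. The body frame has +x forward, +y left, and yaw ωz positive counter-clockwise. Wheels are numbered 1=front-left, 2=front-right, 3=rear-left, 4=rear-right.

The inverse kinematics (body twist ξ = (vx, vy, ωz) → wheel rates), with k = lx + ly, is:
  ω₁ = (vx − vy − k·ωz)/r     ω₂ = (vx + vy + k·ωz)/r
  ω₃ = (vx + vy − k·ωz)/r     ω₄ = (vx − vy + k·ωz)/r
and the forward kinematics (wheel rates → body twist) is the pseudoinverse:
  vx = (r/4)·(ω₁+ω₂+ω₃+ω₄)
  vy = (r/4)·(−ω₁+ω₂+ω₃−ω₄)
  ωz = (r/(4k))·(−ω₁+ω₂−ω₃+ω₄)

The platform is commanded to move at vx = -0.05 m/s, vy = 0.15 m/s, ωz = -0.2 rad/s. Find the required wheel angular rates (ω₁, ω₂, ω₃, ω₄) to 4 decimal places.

k = lx + ly = 0.1 + 0.18 = 0.2800;  k·ωz = 0.2800·-0.2 = -0.0560
ω₁ (FL) = (vx − vy − k·ωz)/r = -0.1440/0.1 = -1.4400
ω₂ (FR) = (vx + vy + k·ωz)/r = 0.0440/0.1 = 0.4400
ω₃ (RL) = (vx + vy − k·ωz)/r = 0.1560/0.1 = 1.5600
ω₄ (RR) = (vx − vy + k·ωz)/r = -0.2560/0.1 = -2.5600

(-1.4400, 0.4400, 1.5600, -2.5600)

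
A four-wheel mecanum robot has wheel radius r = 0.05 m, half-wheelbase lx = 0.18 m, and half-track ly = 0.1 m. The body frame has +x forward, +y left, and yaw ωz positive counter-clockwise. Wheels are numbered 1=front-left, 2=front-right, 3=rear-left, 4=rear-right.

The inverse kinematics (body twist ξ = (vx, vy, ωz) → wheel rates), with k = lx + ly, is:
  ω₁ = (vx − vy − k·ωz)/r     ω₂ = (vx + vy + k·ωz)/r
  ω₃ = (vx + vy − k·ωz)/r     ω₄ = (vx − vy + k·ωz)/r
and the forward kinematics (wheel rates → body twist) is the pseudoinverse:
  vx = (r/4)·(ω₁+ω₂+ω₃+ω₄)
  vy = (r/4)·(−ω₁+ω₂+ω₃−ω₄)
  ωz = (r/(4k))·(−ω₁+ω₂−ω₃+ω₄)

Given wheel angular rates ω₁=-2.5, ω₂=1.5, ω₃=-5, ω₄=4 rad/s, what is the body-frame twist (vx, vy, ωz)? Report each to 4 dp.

k = lx + ly = 0.18 + 0.1 = 0.2800
ω₁+ω₂+ω₃+ω₄ = -2.0000  →  vx = (0.05/4)·-2.0000 = -0.0250
−ω₁+ω₂+ω₃−ω₄ = -5.0000  →  vy = (0.05/4)·-5.0000 = -0.0625
−ω₁+ω₂−ω₃+ω₄ = 13.0000  →  ωz = (0.05/1.1200)·13.0000 = 0.5804

(-0.0250, -0.0625, 0.5804)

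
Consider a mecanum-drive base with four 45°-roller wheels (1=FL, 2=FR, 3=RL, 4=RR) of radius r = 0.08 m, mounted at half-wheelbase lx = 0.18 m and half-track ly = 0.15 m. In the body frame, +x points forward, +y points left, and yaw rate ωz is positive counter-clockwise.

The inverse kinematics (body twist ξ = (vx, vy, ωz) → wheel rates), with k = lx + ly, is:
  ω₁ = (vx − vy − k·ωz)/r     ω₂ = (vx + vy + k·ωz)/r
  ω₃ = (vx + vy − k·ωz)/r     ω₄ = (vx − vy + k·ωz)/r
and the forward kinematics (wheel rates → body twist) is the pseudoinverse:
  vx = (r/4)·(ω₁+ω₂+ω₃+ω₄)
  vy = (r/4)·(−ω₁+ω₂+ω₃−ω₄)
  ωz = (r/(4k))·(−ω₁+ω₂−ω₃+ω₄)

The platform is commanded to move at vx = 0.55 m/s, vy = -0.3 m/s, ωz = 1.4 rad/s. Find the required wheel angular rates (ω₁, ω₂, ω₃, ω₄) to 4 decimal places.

(4.8500, 8.9000, -2.6500, 16.4000)

k = lx + ly = 0.18 + 0.15 = 0.3300;  k·ωz = 0.3300·1.4 = 0.4620
ω₁ (FL) = (vx − vy − k·ωz)/r = 0.3880/0.08 = 4.8500
ω₂ (FR) = (vx + vy + k·ωz)/r = 0.7120/0.08 = 8.9000
ω₃ (RL) = (vx + vy − k·ωz)/r = -0.2120/0.08 = -2.6500
ω₄ (RR) = (vx − vy + k·ωz)/r = 1.3120/0.08 = 16.4000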